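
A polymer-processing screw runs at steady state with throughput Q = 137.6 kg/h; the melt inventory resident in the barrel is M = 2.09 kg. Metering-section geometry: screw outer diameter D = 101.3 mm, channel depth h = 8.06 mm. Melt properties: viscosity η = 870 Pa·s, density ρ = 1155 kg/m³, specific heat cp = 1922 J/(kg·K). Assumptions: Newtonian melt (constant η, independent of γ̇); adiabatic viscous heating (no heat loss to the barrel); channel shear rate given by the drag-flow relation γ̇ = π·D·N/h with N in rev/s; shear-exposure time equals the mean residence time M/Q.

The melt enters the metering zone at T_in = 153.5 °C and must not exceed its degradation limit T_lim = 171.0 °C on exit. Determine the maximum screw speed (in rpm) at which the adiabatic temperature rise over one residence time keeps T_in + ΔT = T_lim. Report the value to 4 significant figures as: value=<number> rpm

value=43.42 rpm

Q_s = Q / 3600 = 137.6 / 3600 = 0.0382222 kg/s
Mean residence time: t_res = M/Q_s = 2.09 kg / 0.0382222 kg/s = 54.6802 s
D = 101.3 mm = 0.1013 m;  h = 8.06 mm = 0.00806 m
ΔT_a = T_lim − T_in = 171.0 °C − 153.5 °C = 17.5 K
γ̇_max² = ΔT_a·ρ·cp/(η·t_res) = 17.5·1155·1922/(870·54.6802) = 816.627 s⁻²
γ̇_max = sqrt(816.627) = 28.5767 s⁻¹
N_max = γ̇_max h / (πD) = 28.5767·0.00806/(π·0.1013) = 0.723748 rev/s → ×60 = 43.4249 rpm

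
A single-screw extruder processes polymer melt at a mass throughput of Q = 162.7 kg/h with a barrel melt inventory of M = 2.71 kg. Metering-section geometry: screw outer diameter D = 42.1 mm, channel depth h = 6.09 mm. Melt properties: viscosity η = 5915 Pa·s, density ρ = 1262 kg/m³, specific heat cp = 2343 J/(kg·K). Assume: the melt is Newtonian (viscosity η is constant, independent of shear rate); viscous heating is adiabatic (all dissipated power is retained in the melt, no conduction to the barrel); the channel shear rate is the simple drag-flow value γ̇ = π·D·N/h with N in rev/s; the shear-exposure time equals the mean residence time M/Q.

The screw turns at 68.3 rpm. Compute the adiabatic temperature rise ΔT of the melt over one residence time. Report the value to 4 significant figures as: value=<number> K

value=73.31 K

Convert throughput: Q = 162.7 kg/h = 162.7/3600 = 0.0451944 kg/s
t_res = M / Q_s = 2.71 ÷ 0.0451944 = 59.9631 s
Convert to SI: D = 0.0421 m, h = 0.00609 m, N = 68.3/60 = 1.13833 rev/s
Shear rate: γ̇ = πDN/h = π·0.0421·1.13833/0.00609 = 24.722 s⁻¹
Adiabatic rise: ΔT = η γ̇² t_res / (ρ cp) = 5915·(24.722)²·59.9631 / (1262·2343) = 73.3121 K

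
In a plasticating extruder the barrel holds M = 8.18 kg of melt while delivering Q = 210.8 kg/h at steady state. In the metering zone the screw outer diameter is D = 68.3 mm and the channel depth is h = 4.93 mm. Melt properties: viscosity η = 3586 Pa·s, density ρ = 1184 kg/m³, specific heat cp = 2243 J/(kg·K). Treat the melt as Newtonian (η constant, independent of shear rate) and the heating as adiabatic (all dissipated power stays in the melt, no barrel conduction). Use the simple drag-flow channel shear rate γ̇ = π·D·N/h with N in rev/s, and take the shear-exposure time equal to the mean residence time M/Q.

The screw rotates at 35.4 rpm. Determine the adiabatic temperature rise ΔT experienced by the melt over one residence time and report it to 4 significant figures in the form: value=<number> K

value=124.4 K

Convert throughput: Q = 210.8 kg/h = 210.8/3600 = 0.0585556 kg/s
t_res = M / Q_s = 8.18 / 0.0585556 = 139.696 s
Geometry in metres: D = 68.3 mm → 0.0683 m, h = 4.93 mm → 0.00493 m; screw speed N = 35.4 rpm = 0.59 rev/s
γ̇ = π D N / h = (π)(0.0683)(0.59) / 0.00493 = 25.6789 s⁻¹
ΔT = η·γ̇²·t_res/(ρ·cp) = [3586 × 25.6789² × 139.696] / [1184 × 2243] = 124.384 K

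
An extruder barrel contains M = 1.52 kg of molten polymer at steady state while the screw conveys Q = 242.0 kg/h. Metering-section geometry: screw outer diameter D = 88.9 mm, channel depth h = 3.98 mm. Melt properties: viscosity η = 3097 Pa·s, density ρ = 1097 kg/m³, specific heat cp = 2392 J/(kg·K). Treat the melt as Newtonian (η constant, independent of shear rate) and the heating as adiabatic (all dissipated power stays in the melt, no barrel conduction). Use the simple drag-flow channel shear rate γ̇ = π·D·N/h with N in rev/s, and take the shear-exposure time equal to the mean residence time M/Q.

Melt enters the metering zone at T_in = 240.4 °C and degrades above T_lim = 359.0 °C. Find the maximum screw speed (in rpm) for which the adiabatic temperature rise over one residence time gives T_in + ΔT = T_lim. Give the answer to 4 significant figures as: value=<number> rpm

Q_s = Q / 3600 = 242.0 / 3600 = 0.0672222 kg/s
Mean residence time: t_res = M/Q_s = 1.52 kg / 0.0672222 kg/s = 22.6116 s
D = 88.9 mm = 0.0889 m;  h = 3.98 mm = 0.00398 m
ΔT_a = T_lim − T_in = 359.0 − 240.4 = 118.6 K
Invert ΔT = ηγ̇²t_res/(ρcp) for γ̇: γ̇_max² = ΔT_a ρ cp / (η t_res) = 118.6·1097·2392 / (3097·22.6116) = 4444.07 s⁻²
γ̇_max = √4444.07 = 66.6638 s⁻¹
N_max = γ̇_max·h / (π·D) = 66.6638 · 0.00398 / (π · 0.0889) = 0.949996 rev/s = 56.9998 rpm

value=57.00 rpm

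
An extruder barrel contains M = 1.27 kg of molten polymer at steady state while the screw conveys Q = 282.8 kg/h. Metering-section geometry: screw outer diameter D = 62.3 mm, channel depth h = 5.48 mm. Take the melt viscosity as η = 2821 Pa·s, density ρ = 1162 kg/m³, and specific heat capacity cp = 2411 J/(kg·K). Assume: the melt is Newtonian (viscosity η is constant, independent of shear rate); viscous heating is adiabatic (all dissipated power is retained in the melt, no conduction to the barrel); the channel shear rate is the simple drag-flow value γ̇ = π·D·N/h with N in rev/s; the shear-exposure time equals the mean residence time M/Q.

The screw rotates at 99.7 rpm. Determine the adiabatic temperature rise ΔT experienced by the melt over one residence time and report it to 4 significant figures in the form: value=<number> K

value=57.34 K

Throughput in SI: Q_s = 282.8 kg/h ÷ 3600 s/h = 0.0785556 kg/s
t_res = M / Q_s = 1.27 ÷ 0.0785556 = 16.1669 s
D = 62.3 mm = 0.0623 m;  h = 5.48 mm = 0.00548 m;  N = 99.7 rpm / 60 = 1.66167 rev/s
γ̇ = π·D·N / h = π · 0.0623 · 1.66167 / 0.00548 = 59.3473 s⁻¹
Adiabatic rise: ΔT = η γ̇² t_res / (ρ cp) = 2821·(59.3473)²·16.1669 / (1162·2411) = 57.3362 K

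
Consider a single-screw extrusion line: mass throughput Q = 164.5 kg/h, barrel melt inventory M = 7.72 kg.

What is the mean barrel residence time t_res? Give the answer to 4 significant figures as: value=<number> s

value=168.9 s

Throughput in SI: Q_s = 164.5 kg/h ÷ 3600 s/h = 0.0456944 kg/s
t_res = M / Q_s = 7.72 / 0.0456944 = 168.948 s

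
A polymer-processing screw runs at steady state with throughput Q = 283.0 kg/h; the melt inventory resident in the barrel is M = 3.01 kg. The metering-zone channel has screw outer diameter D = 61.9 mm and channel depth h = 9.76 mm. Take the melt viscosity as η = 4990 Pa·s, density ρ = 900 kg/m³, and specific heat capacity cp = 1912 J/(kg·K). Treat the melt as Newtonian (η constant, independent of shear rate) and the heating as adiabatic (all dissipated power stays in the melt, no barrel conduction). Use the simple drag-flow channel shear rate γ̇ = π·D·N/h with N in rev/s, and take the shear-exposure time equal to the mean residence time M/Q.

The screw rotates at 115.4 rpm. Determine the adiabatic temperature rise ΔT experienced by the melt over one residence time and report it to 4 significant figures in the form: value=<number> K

value=163.1 K

Q_s = Q / 3600 = 283.0 / 3600 = 0.0786111 kg/s
t_res = M / Q_s = 3.01 / 0.0786111 = 38.2898 s
D = 61.9 mm = 0.0619 m;  h = 9.76 mm = 0.00976 m;  N = 115.4 rpm / 60 = 1.92333 rev/s
γ̇ = π·D·N / h = π · 0.0619 · 1.92333 / 0.00976 = 38.3217 s⁻¹
Adiabatic rise: ΔT = η γ̇² t_res / (ρ cp) = 4990·(38.3217)²·38.2898 / (900·1912) = 163.058 K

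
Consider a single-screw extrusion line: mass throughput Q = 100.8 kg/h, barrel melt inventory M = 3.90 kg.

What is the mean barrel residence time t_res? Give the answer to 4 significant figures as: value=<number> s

Throughput in SI: Q_s = 100.8 kg/h ÷ 3600 s/h = 0.028 kg/s
t_res = M / Q_s = 3.90 ÷ 0.028 = 139.286 s

value=139.3 s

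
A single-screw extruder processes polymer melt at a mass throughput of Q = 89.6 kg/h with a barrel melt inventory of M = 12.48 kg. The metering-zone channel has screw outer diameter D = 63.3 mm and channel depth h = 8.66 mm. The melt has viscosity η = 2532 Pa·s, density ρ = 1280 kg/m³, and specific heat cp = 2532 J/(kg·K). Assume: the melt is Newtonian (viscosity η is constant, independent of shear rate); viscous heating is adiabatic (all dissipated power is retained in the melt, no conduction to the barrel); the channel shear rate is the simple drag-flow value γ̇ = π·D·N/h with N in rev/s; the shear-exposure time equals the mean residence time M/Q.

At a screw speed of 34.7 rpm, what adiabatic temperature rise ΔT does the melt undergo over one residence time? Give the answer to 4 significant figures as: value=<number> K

Q_s = Q / 3600 = 89.6 / 3600 = 0.0248889 kg/s
t_res = M / Q_s = 12.48 ÷ 0.0248889 = 501.429 s
Convert to SI: D = 0.0633 m, h = 0.00866 m, N = 34.7/60 = 0.578333 rev/s
Shear rate: γ̇ = πDN/h = π·0.0633·0.578333/0.00866 = 13.2805 s⁻¹
ΔT = η·γ̇²·t_res / (ρ·cp) = 2532 · (13.2805)² · 501.429 / (1280 · 2532) = 69.0919 K

value=69.09 K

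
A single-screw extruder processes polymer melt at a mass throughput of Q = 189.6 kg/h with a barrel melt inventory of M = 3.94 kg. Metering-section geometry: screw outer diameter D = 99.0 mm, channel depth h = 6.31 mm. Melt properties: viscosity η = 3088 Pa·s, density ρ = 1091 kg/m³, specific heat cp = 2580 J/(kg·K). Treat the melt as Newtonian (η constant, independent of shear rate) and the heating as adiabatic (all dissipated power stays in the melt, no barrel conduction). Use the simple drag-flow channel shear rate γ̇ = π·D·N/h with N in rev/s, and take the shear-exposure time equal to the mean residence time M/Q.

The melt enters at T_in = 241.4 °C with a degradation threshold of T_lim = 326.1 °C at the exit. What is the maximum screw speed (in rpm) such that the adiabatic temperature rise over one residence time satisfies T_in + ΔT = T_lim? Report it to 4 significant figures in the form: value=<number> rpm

value=39.11 rpm

Convert throughput: Q = 189.6 kg/h = 189.6/3600 = 0.0526667 kg/s
Mean residence time: t_res = M/Q_s = 3.94 kg / 0.0526667 kg/s = 74.8101 s
Geometry in SI: D = 99.0 mm → 0.099 m, h = 6.31 mm → 0.00631 m
Allowable rise: ΔT_a = T_lim − T_in = 326.1 − 241.4 = 84.7 K
γ̇_max² = ΔT_a·ρ·cp / (η·t_res) = [84.7 × 1091 × 2580] / [3088 × 74.8101] = 1032.02 s⁻²
γ̇_max = √1032.02 = 32.1251 s⁻¹
Solve γ̇ = πDN/h for N: N_max = γ̇_max·h/(π·D) = 32.1251 × 0.00631 / (π × 0.099) = 0.651763 rev/s = 39.1058 rpm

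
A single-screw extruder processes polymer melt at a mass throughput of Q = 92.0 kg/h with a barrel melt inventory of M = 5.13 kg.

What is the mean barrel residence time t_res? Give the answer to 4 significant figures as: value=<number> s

Q_s = Q / 3600 = 92.0 / 3600 = 0.0255556 kg/s
Mean residence time: t_res = M/Q_s = 5.13 kg / 0.0255556 kg/s = 200.739 s

value=200.7 s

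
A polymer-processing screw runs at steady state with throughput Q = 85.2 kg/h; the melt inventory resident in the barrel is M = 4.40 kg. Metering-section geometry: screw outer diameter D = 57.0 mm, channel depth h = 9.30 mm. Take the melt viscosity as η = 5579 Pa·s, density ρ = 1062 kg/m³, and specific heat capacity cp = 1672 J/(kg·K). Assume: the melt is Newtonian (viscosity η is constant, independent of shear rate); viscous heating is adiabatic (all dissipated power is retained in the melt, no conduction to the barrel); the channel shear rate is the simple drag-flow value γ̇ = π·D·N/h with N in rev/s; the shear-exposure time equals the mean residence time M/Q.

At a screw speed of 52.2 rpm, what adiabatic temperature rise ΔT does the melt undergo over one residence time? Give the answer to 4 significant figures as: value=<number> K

value=163.9 K

Convert throughput: Q = 85.2 kg/h = 85.2/3600 = 0.0236667 kg/s
t_res = M / Q_s = 4.40 ÷ 0.0236667 = 185.915 s
Convert to SI: D = 0.057 m, h = 0.0093 m, N = 52.2/60 = 0.87 rev/s
Shear rate: γ̇ = πDN/h = π·0.057·0.87/0.0093 = 16.7518 s⁻¹
ΔT = η·γ̇²·t_res/(ρ·cp) = [5579 × 16.7518² × 185.915] / [1062 × 1672] = 163.92 K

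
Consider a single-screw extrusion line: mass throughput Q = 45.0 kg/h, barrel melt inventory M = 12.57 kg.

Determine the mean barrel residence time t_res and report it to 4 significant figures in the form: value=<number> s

Q_s = Q / 3600 = 45.0 / 3600 = 0.0125 kg/s
t_res = M / Q_s = 12.57 ÷ 0.0125 = 1005.6 s

value=1006. s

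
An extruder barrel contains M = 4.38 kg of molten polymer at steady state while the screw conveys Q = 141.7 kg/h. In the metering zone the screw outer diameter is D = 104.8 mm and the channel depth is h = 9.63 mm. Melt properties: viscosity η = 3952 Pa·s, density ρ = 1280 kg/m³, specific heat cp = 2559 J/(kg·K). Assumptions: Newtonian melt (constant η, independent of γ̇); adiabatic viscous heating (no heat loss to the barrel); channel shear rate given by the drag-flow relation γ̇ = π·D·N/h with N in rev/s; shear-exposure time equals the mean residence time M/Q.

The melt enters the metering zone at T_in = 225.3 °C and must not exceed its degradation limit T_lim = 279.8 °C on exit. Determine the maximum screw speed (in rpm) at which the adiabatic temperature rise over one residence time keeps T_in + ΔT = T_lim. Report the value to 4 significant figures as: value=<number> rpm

value=35.36 rpm

Throughput in SI: Q_s = 141.7 kg/h ÷ 3600 s/h = 0.0393611 kg/s
Mean residence time: t_res = M/Q_s = 4.38 kg / 0.0393611 kg/s = 111.277 s
D = 104.8 mm = 0.1048 m;  h = 9.63 mm = 0.00963 m
ΔT_a = T_lim − T_in = 279.8 − 225.3 = 54.5 K
Invert ΔT = ηγ̇²t_res/(ρcp) for γ̇: γ̇_max² = ΔT_a ρ cp / (η t_res) = 54.5·1280·2559 / (3952·111.277) = 405.932 s⁻²
γ̇_max = √405.932 = 20.1477 s⁻¹
Solve γ̇ = πDN/h for N: N_max = γ̇_max·h/(π·D) = 20.1477 × 0.00963 / (π × 0.1048) = 0.589307 rev/s = 35.3584 rpm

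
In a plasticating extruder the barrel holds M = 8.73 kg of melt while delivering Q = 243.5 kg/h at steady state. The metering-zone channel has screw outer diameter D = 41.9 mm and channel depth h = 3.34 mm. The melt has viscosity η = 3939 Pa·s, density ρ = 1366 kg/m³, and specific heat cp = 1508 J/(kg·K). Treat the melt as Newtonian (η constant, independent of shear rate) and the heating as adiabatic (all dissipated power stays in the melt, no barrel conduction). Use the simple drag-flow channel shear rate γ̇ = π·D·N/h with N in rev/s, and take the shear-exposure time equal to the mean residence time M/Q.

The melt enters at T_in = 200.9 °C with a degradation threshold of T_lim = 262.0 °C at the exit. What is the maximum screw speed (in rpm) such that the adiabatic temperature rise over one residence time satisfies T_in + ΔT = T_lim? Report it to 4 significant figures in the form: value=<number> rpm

Throughput in SI: Q_s = 243.5 kg/h ÷ 3600 s/h = 0.0676389 kg/s
t_res = M / Q_s = 8.73 ÷ 0.0676389 = 129.068 s
Geometry in SI: D = 41.9 mm → 0.0419 m, h = 3.34 mm → 0.00334 m
Allowable rise: ΔT_a = T_lim − T_in = 262.0 − 200.9 = 61.1 K
γ̇_max² = ΔT_a·ρ·cp / (η·t_res) = [61.1 × 1366 × 1508] / [3939 × 129.068] = 247.565 s⁻²
γ̇_max = √247.565 = 15.7342 s⁻¹
N_max = γ̇_max·h / (π·D) = 15.7342 · 0.00334 / (π · 0.0419) = 0.399234 rev/s = 23.954 rpm

value=23.95 rpm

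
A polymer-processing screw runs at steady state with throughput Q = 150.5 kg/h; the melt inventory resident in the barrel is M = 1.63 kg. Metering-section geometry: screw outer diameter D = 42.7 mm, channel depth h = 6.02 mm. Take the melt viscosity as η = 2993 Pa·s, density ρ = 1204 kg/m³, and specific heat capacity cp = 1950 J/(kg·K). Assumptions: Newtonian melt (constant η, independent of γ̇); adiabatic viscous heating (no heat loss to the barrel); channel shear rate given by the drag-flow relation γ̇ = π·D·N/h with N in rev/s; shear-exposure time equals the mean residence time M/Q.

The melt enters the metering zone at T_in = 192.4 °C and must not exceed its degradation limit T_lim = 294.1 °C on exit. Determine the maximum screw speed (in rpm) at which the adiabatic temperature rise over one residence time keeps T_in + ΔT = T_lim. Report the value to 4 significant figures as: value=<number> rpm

value=121.8 rpm

Convert throughput: Q = 150.5 kg/h = 150.5/3600 = 0.0418056 kg/s
t_res = M / Q_s = 1.63 / 0.0418056 = 38.99 s
D = 42.7 mm = 0.0427 m;  h = 6.02 mm = 0.00602 m
ΔT_a = T_lim − T_in = 294.1 °C − 192.4 °C = 101.7 K
γ̇_max² = ΔT_a·ρ·cp/(η·t_res) = 101.7·1204·1950/(2993·38.99) = 2046.08 s⁻²
γ̇_max = sqrt(2046.08) = 45.2336 s⁻¹
N_max = γ̇_max·h / (π·D) = 45.2336 · 0.00602 / (π · 0.0427) = 2.02992 rev/s = 121.795 rpm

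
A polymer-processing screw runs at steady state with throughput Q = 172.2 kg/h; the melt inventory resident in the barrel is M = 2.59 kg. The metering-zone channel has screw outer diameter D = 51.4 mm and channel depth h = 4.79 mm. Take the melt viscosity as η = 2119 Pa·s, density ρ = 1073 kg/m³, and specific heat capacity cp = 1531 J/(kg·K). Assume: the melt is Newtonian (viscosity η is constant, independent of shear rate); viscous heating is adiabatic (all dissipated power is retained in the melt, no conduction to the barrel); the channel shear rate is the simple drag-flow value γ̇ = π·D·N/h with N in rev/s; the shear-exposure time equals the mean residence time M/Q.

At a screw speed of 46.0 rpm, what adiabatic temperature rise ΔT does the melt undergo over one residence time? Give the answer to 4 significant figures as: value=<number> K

Q_s = Q / 3600 = 172.2 / 3600 = 0.0478333 kg/s
t_res = M / Q_s = 2.59 ÷ 0.0478333 = 54.1463 s
Geometry in metres: D = 51.4 mm → 0.0514 m, h = 4.79 mm → 0.00479 m; screw speed N = 46.0 rpm = 0.766667 rev/s
γ̇ = π D N / h = (π)(0.0514)(0.766667) / 0.00479 = 25.8454 s⁻¹
Adiabatic rise: ΔT = η γ̇² t_res / (ρ cp) = 2119·(25.8454)²·54.1463 / (1073·1531) = 46.6545 K

value=46.65 K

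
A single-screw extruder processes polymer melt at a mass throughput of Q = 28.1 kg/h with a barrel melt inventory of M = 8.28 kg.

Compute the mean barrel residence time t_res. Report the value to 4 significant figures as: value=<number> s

Throughput in SI: Q_s = 28.1 kg/h ÷ 3600 s/h = 0.00780556 kg/s
t_res = M / Q_s = 8.28 / 0.00780556 = 1060.78 s

value=1061. s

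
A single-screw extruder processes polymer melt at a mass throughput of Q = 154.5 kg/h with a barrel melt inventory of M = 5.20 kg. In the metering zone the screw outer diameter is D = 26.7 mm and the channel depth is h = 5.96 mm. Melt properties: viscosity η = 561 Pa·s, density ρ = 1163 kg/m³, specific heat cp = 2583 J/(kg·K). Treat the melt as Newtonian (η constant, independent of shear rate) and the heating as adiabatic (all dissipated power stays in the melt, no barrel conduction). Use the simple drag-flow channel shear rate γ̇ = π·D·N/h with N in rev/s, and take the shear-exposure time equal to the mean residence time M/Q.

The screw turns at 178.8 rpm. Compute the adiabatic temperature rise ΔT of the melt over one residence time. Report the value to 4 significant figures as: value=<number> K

value=39.80 K

Throughput in SI: Q_s = 154.5 kg/h ÷ 3600 s/h = 0.0429167 kg/s
Mean residence time: t_res = M/Q_s = 5.20 kg / 0.0429167 kg/s = 121.165 s
Convert to SI: D = 0.0267 m, h = 0.00596 m, N = 178.8/60 = 2.98 rev/s
γ̇ = π D N / h = (π)(0.0267)(2.98) / 0.00596 = 41.9403 s⁻¹
ΔT = η·γ̇²·t_res/(ρ·cp) = [561 × 41.9403² × 121.165] / [1163 × 2583] = 39.8014 K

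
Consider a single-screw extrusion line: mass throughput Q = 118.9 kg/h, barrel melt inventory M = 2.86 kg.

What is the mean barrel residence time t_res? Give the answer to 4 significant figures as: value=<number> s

value=86.59 s

Throughput in SI: Q_s = 118.9 kg/h ÷ 3600 s/h = 0.0330278 kg/s
Mean residence time: t_res = M/Q_s = 2.86 kg / 0.0330278 kg/s = 86.5938 s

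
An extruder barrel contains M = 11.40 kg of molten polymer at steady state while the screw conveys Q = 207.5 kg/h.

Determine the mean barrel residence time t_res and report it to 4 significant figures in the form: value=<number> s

Convert throughput: Q = 207.5 kg/h = 207.5/3600 = 0.0576389 kg/s
t_res = M / Q_s = 11.40 / 0.0576389 = 197.783 s

value=197.8 s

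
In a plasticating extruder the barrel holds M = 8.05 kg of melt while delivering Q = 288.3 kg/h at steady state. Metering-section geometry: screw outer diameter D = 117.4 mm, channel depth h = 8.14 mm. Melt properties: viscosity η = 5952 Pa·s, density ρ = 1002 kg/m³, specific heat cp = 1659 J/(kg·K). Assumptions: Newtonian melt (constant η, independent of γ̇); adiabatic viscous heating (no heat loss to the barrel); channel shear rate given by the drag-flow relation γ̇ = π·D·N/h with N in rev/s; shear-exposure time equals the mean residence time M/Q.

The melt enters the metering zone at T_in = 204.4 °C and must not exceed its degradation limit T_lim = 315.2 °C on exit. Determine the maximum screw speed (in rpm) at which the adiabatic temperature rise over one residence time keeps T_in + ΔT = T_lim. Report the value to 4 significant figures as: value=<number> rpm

value=23.23 rpm

Convert throughput: Q = 288.3 kg/h = 288.3/3600 = 0.0800833 kg/s
t_res = M / Q_s = 8.05 ÷ 0.0800833 = 100.52 s
Geometry in SI: D = 117.4 mm → 0.1174 m, h = 8.14 mm → 0.00814 m
ΔT_a = T_lim − T_in = 315.2 °C − 204.4 °C = 110.8 K
γ̇_max² = ΔT_a·ρ·cp / (η·t_res) = [110.8 × 1002 × 1659] / [5952 × 100.52] = 307.849 s⁻²
γ̇_max = √307.849 = 17.5456 s⁻¹
Solve γ̇ = πDN/h for N: N_max = γ̇_max·h/(π·D) = 17.5456 × 0.00814 / (π × 0.1174) = 0.387235 rev/s = 23.2341 rpm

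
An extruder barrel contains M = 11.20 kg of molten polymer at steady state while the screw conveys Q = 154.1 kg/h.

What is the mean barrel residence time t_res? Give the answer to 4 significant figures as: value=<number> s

Q_s = Q / 3600 = 154.1 / 3600 = 0.0428056 kg/s
t_res = M / Q_s = 11.20 ÷ 0.0428056 = 261.648 s

value=261.6 s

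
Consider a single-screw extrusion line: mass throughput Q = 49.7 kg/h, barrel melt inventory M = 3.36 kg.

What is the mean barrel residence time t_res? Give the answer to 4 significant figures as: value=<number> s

value=243.4 s

Convert throughput: Q = 49.7 kg/h = 49.7/3600 = 0.0138056 kg/s
Mean residence time: t_res = M/Q_s = 3.36 kg / 0.0138056 kg/s = 243.38 s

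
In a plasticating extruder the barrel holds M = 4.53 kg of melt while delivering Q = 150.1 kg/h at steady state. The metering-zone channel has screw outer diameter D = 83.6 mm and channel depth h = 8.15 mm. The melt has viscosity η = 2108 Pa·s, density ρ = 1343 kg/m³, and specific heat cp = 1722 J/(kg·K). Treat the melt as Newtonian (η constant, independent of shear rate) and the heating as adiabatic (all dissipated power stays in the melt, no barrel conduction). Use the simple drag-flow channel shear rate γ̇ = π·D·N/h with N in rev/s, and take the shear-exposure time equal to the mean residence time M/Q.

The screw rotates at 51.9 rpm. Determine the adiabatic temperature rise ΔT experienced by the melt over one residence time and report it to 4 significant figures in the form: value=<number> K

value=76.95 K

Q_s = Q / 3600 = 150.1 / 3600 = 0.0416944 kg/s
Mean residence time: t_res = M/Q_s = 4.53 kg / 0.0416944 kg/s = 108.648 s
Geometry in metres: D = 83.6 mm → 0.0836 m, h = 8.15 mm → 0.00815 m; screw speed N = 51.9 rpm = 0.865 rev/s
Shear rate: γ̇ = πDN/h = π·0.0836·0.865/0.00815 = 27.875 s⁻¹
Adiabatic rise: ΔT = η γ̇² t_res / (ρ cp) = 2108·(27.875)²·108.648 / (1343·1722) = 76.9504 K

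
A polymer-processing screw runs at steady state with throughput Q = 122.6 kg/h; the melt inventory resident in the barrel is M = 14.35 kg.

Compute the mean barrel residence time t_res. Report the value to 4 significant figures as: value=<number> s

Convert throughput: Q = 122.6 kg/h = 122.6/3600 = 0.0340556 kg/s
t_res = M / Q_s = 14.35 / 0.0340556 = 421.37 s

value=421.4 s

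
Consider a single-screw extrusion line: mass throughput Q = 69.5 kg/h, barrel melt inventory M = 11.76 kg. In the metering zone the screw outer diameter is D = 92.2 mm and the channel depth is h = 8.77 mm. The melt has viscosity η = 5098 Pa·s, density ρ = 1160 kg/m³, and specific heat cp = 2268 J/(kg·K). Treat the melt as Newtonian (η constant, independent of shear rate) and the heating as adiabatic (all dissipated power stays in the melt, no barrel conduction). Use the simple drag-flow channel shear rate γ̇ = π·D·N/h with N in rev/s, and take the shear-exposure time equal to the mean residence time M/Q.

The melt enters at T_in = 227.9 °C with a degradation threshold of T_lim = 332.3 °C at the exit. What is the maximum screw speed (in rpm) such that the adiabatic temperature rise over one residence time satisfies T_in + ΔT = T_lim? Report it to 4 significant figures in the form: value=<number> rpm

value=17.08 rpm

Convert throughput: Q = 69.5 kg/h = 69.5/3600 = 0.0193056 kg/s
Mean residence time: t_res = M/Q_s = 11.76 kg / 0.0193056 kg/s = 609.151 s
D = 92.2 mm = 0.0922 m;  h = 8.77 mm = 0.00877 m
Allowable rise: ΔT_a = T_lim − T_in = 332.3 − 227.9 = 104.4 K
γ̇_max² = ΔT_a·ρ·cp/(η·t_res) = 104.4·1160·2268/(5098·609.151) = 88.4457 s⁻²
γ̇_max = √88.4457 = 9.40456 s⁻¹
Solve γ̇ = πDN/h for N: N_max = γ̇_max·h/(π·D) = 9.40456 × 0.00877 / (π × 0.0922) = 0.284746 rev/s = 17.0847 rpm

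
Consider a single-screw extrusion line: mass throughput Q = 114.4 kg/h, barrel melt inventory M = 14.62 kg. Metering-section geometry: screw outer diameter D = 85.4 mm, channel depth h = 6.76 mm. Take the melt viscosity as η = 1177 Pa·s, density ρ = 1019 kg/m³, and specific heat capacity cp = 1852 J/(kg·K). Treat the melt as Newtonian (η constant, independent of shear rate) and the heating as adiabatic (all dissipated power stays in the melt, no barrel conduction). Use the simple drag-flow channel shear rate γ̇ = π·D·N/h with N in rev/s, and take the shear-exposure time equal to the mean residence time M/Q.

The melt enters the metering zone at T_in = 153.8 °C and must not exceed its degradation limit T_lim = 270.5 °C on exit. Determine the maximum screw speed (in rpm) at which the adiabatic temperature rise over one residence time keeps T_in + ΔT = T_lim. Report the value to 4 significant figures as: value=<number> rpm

value=30.49 rpm

Convert throughput: Q = 114.4 kg/h = 114.4/3600 = 0.0317778 kg/s
t_res = M / Q_s = 14.62 / 0.0317778 = 460.07 s
D = 85.4 mm = 0.0854 m;  h = 6.76 mm = 0.00676 m
ΔT_a = T_lim − T_in = 270.5 − 153.8 = 116.7 K
γ̇_max² = ΔT_a·ρ·cp/(η·t_res) = 116.7·1019·1852/(1177·460.07) = 406.711 s⁻²
γ̇_max = sqrt(406.711) = 20.1671 s⁻¹
N_max = γ̇_max·h / (π·D) = 20.1671 · 0.00676 / (π · 0.0854) = 0.508138 rev/s = 30.4883 rpm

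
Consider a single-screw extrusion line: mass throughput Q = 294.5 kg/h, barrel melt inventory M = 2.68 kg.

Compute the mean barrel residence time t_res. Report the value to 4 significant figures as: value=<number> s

Convert throughput: Q = 294.5 kg/h = 294.5/3600 = 0.0818056 kg/s
t_res = M / Q_s = 2.68 ÷ 0.0818056 = 32.7606 s

value=32.76 s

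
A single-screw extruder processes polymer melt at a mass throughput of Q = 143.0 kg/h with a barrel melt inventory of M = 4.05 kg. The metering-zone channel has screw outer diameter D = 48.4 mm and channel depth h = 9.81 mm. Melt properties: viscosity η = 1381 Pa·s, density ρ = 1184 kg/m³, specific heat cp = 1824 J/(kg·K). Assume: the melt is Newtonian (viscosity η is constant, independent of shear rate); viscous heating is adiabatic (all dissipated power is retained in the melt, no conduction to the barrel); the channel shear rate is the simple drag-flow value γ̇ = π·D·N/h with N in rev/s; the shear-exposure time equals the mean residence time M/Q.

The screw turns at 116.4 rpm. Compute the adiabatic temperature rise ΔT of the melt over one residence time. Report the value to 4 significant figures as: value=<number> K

value=58.95 K

Convert throughput: Q = 143.0 kg/h = 143.0/3600 = 0.0397222 kg/s
t_res = M / Q_s = 4.05 ÷ 0.0397222 = 101.958 s
D = 48.4 mm = 0.0484 m;  h = 9.81 mm = 0.00981 m;  N = 116.4 rpm / 60 = 1.94 rev/s
Shear rate: γ̇ = πDN/h = π·0.0484·1.94/0.00981 = 30.0696 s⁻¹
ΔT = η·γ̇²·t_res/(ρ·cp) = [1381 × 30.0696² × 101.958] / [1184 × 1824] = 58.9515 K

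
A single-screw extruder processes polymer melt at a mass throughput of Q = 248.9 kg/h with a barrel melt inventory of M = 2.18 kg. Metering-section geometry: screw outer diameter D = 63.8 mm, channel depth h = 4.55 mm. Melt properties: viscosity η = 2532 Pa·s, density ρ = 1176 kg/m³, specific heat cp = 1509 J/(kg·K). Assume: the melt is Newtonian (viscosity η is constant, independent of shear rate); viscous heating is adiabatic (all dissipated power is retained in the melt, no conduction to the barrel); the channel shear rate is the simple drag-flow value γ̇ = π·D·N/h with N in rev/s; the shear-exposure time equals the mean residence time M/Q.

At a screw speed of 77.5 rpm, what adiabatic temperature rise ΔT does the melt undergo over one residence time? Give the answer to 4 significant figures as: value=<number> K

Convert throughput: Q = 248.9 kg/h = 248.9/3600 = 0.0691389 kg/s
t_res = M / Q_s = 2.18 ÷ 0.0691389 = 31.5307 s
Convert to SI: D = 0.0638 m, h = 0.00455 m, N = 77.5/60 = 1.29167 rev/s
γ̇ = π·D·N / h = π · 0.0638 · 1.29167 / 0.00455 = 56.8997 s⁻¹
Adiabatic rise: ΔT = η γ̇² t_res / (ρ cp) = 2532·(56.8997)²·31.5307 / (1176·1509) = 145.653 K

value=145.7 K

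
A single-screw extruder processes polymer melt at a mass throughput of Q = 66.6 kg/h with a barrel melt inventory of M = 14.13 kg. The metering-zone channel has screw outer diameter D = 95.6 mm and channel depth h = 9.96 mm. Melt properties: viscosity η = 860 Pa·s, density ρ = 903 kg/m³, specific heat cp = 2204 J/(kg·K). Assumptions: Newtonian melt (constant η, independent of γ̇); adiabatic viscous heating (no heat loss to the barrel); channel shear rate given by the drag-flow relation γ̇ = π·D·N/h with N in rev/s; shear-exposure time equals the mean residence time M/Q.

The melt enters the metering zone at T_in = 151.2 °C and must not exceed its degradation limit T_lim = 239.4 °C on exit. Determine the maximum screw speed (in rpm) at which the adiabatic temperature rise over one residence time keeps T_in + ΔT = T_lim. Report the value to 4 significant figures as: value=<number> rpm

Q_s = Q / 3600 = 66.6 / 3600 = 0.0185 kg/s
t_res = M / Q_s = 14.13 ÷ 0.0185 = 763.784 s
Geometry in SI: D = 95.6 mm → 0.0956 m, h = 9.96 mm → 0.00996 m
Allowable rise: ΔT_a = T_lim − T_in = 239.4 − 151.2 = 88.2 K
Invert ΔT = ηγ̇²t_res/(ρcp) for γ̇: γ̇_max² = ΔT_a ρ cp / (η t_res) = 88.2·903·2204 / (860·763.784) = 267.239 s⁻²
γ̇_max = √267.239 = 16.3474 s⁻¹
N_max = γ̇_max h / (πD) = 16.3474·0.00996/(π·0.0956) = 0.542127 rev/s → ×60 = 32.5276 rpm

value=32.53 rpm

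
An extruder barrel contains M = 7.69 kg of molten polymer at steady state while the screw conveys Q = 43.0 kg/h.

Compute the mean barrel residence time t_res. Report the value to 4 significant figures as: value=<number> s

Convert throughput: Q = 43.0 kg/h = 43.0/3600 = 0.0119444 kg/s
t_res = M / Q_s = 7.69 / 0.0119444 = 643.814 s

value=643.8 s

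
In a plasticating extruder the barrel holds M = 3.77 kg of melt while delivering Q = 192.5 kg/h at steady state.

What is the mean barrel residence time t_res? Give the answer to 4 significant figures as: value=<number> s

Convert throughput: Q = 192.5 kg/h = 192.5/3600 = 0.0534722 kg/s
Mean residence time: t_res = M/Q_s = 3.77 kg / 0.0534722 kg/s = 70.5039 s

value=70.50 s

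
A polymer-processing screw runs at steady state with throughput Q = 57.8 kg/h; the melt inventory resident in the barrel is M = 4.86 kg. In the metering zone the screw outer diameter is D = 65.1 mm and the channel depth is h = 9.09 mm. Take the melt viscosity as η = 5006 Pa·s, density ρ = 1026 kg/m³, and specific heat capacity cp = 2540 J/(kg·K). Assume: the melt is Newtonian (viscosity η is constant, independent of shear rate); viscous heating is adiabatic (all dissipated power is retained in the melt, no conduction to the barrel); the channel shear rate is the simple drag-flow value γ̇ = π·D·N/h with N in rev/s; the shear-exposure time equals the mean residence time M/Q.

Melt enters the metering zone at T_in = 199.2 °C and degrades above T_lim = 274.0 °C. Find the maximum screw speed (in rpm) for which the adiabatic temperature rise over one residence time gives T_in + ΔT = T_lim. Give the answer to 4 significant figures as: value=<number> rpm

Throughput in SI: Q_s = 57.8 kg/h ÷ 3600 s/h = 0.0160556 kg/s
t_res = M / Q_s = 4.86 ÷ 0.0160556 = 302.699 s
D = 65.1 mm = 0.0651 m;  h = 9.09 mm = 0.00909 m
Allowable rise: ΔT_a = T_lim − T_in = 274.0 − 199.2 = 74.8 K
Invert ΔT = ηγ̇²t_res/(ρcp) for γ̇: γ̇_max² = ΔT_a ρ cp / (η t_res) = 74.8·1026·2540 / (5006·302.699) = 128.641 s⁻²
γ̇_max = sqrt(128.641) = 11.342 s⁻¹
N_max = γ̇_max·h / (π·D) = 11.342 · 0.00909 / (π · 0.0651) = 0.504108 rev/s = 30.2465 rpm

value=30.25 rpm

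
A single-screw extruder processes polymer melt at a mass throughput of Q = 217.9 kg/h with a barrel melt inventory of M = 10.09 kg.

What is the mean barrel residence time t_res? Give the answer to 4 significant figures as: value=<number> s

Convert throughput: Q = 217.9 kg/h = 217.9/3600 = 0.0605278 kg/s
Mean residence time: t_res = M/Q_s = 10.09 kg / 0.0605278 kg/s = 166.7 s

value=166.7 s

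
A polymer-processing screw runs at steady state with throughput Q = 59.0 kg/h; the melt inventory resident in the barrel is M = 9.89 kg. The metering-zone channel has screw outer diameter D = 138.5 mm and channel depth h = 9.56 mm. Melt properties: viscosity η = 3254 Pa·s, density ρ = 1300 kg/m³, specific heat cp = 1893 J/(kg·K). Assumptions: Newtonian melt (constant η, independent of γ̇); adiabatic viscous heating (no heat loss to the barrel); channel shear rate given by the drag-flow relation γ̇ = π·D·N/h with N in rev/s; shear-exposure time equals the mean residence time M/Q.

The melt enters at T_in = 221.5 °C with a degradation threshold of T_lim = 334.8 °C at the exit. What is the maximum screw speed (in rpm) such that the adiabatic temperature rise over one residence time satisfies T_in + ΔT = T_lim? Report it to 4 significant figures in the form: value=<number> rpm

Throughput in SI: Q_s = 59.0 kg/h ÷ 3600 s/h = 0.0163889 kg/s
t_res = M / Q_s = 9.89 ÷ 0.0163889 = 603.458 s
Geometry in SI: D = 138.5 mm → 0.1385 m, h = 9.56 mm → 0.00956 m
ΔT_a = T_lim − T_in = 334.8 − 221.5 = 113.3 K
Invert ΔT = ηγ̇²t_res/(ρcp) for γ̇: γ̇_max² = ΔT_a ρ cp / (η t_res) = 113.3·1300·1893 / (3254·603.458) = 141.991 s⁻²
γ̇_max = sqrt(141.991) = 11.916 s⁻¹
Solve γ̇ = πDN/h for N: N_max = γ̇_max·h/(π·D) = 11.916 × 0.00956 / (π × 0.1385) = 0.261811 rev/s = 15.7087 rpm

value=15.71 rpm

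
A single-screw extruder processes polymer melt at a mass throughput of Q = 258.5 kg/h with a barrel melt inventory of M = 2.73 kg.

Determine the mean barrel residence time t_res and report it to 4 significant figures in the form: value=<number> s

Convert throughput: Q = 258.5 kg/h = 258.5/3600 = 0.0718056 kg/s
t_res = M / Q_s = 2.73 / 0.0718056 = 38.0193 s

value=38.02 s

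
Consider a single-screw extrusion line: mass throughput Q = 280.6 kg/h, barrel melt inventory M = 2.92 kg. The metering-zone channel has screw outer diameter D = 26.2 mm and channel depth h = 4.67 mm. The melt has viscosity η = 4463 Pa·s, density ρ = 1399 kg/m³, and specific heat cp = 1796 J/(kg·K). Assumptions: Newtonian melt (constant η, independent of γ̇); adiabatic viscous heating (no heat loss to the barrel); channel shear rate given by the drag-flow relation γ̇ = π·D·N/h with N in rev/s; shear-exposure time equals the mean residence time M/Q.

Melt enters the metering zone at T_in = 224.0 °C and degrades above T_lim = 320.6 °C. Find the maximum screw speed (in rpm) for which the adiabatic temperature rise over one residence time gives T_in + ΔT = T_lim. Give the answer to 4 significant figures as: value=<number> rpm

value=129.7 rpm

Convert throughput: Q = 280.6 kg/h = 280.6/3600 = 0.0779444 kg/s
t_res = M / Q_s = 2.92 / 0.0779444 = 37.4626 s
Geometry in SI: D = 26.2 mm → 0.0262 m, h = 4.67 mm → 0.00467 m
ΔT_a = T_lim − T_in = 320.6 − 224.0 = 96.6 K
γ̇_max² = ΔT_a·ρ·cp / (η·t_res) = [96.6 × 1399 × 1796] / [4463 × 37.4626] = 1451.7 s⁻²
γ̇_max = sqrt(1451.7) = 38.1012 s⁻¹
N_max = γ̇_max h / (πD) = 38.1012·0.00467/(π·0.0262) = 2.16174 rev/s → ×60 = 129.705 rpm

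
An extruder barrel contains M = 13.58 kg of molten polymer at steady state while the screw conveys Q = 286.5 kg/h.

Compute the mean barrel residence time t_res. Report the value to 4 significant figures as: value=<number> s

Convert throughput: Q = 286.5 kg/h = 286.5/3600 = 0.0795833 kg/s
Mean residence time: t_res = M/Q_s = 13.58 kg / 0.0795833 kg/s = 170.639 s

value=170.6 s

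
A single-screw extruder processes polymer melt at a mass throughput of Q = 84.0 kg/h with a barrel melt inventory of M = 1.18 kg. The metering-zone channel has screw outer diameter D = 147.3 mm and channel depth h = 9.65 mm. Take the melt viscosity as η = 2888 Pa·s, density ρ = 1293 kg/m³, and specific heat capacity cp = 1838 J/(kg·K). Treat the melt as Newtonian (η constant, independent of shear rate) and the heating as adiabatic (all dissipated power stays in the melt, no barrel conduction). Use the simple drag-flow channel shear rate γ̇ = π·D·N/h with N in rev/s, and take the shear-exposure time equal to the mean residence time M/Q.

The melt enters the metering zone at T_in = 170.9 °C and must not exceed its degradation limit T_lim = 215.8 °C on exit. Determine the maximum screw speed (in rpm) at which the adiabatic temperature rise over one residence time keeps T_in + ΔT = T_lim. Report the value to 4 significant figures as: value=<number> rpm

Convert throughput: Q = 84.0 kg/h = 84.0/3600 = 0.0233333 kg/s
Mean residence time: t_res = M/Q_s = 1.18 kg / 0.0233333 kg/s = 50.5714 s
Convert to metres: D = 0.1473 m, h = 0.00965 m
ΔT_a = T_lim − T_in = 215.8 °C − 170.9 °C = 44.9 K
γ̇_max² = ΔT_a·ρ·cp/(η·t_res) = 44.9·1293·1838/(2888·50.5714) = 730.614 s⁻²
γ̇_max = √730.614 = 27.0299 s⁻¹
Solve γ̇ = πDN/h for N: N_max = γ̇_max·h/(π·D) = 27.0299 × 0.00965 / (π × 0.1473) = 0.563662 rev/s = 33.8197 rpm

value=33.82 rpm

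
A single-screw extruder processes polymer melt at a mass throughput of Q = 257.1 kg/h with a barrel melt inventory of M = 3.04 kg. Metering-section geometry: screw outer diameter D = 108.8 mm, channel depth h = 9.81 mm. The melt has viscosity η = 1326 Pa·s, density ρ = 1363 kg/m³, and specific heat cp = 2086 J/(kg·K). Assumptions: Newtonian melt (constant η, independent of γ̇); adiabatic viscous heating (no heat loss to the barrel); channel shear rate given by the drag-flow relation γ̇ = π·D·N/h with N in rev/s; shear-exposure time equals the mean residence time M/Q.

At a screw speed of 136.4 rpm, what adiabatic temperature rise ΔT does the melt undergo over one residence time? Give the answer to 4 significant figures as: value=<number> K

Q_s = Q / 3600 = 257.1 / 3600 = 0.0714167 kg/s
t_res = M / Q_s = 3.04 ÷ 0.0714167 = 42.5671 s
Geometry in metres: D = 108.8 mm → 0.1088 m, h = 9.81 mm → 0.00981 m; screw speed N = 136.4 rpm = 2.27333 rev/s
γ̇ = π·D·N / h = π · 0.1088 · 2.27333 / 0.00981 = 79.2087 s⁻¹
ΔT = η·γ̇²·t_res/(ρ·cp) = [1326 × 79.2087² × 42.5671] / [1363 × 2086] = 124.553 K

value=124.6 K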